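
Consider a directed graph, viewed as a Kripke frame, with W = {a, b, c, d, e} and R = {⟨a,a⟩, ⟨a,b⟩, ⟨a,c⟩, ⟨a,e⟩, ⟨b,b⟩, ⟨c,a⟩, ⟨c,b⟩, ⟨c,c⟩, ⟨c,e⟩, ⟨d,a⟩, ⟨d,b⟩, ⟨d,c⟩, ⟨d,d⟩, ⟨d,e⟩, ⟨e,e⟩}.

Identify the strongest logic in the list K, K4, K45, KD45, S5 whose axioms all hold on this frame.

Transitive (axiom 4): yes — every two-step R-path is closed by a direct edge.
Euclidean (axiom 5): no — a R b and a R c, but not b R c.
Serial (axiom D): yes — every world has a successor (e.g. a R a).
Reflexive (axiom T): yes — every world is R-related to itself.
So F validates K, K4; K45 would additionally require R to be Euclidean. The strongest is K4.

K4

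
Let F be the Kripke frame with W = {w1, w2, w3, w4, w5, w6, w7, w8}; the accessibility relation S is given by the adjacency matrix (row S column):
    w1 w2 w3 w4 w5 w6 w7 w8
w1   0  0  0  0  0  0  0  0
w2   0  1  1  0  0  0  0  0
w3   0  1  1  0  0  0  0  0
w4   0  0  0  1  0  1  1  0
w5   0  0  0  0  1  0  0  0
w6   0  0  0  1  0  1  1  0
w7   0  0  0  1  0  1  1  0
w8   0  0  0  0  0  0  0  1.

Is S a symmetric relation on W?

Yes

Symmetric: yes — every pair in S has its reverse in S.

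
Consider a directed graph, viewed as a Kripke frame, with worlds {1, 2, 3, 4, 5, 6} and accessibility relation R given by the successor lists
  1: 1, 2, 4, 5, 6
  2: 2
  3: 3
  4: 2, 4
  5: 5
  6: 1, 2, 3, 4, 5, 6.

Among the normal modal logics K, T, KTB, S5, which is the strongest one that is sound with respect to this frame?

T

Reflexive (axiom T): yes — every world is R-related to itself.
Symmetric (axiom B): no — 1 R 2 but not 2 R 1.
Euclidean (axiom 5): no — 1 R 2 and 1 R 4, but not 2 R 4.
So F validates K, T; KTB would additionally require R to be symmetric. The strongest is T.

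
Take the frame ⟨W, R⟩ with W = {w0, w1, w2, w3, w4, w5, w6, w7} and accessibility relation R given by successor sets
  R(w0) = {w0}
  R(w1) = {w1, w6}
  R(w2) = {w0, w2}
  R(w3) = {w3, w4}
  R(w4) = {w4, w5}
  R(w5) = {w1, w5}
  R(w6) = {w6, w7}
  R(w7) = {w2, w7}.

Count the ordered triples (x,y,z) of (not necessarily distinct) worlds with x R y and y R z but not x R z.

Enumerating: (w1,w6,w7), (w3,w4,w5), (w4,w5,w1), (w5,w1,w6), (w6,w7,w2), (w7,w2,w0).

6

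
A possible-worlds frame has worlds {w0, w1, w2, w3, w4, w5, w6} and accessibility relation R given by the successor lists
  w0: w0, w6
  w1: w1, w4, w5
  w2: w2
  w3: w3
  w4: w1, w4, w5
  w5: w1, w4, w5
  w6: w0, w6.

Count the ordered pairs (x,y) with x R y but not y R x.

R is symmetric; there are no such tuples.

0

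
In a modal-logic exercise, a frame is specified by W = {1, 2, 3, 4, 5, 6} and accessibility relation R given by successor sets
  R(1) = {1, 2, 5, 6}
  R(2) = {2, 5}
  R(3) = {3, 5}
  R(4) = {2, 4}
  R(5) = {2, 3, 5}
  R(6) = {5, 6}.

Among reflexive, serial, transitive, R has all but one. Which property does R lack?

transitive

Reflexive: yes — every world is R-related to itself.
Serial: yes — every world has a successor (e.g. 1 R 1).
Transitive: no — 1 R 5 and 5 R 3, but not 1 R 3.
Only transitive fails.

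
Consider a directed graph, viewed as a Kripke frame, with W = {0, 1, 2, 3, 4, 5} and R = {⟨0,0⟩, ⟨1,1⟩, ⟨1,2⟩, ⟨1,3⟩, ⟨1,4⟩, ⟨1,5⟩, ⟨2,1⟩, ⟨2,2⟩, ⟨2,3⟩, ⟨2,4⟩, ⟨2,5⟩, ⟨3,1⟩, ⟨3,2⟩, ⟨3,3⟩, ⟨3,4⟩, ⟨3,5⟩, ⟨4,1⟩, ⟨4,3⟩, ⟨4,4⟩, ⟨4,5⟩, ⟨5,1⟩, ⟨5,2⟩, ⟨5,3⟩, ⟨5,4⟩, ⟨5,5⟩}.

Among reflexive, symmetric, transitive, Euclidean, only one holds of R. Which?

Reflexive: yes — every world is R-related to itself.
Symmetric: no — 2 R 4 but not 4 R 2.
Transitive: no — 4 R 1 and 1 R 2, but not 4 R 2.
Euclidean: no — 1 R 4 and 1 R 2, but not 4 R 2.
Only reflexive holds.

reflexive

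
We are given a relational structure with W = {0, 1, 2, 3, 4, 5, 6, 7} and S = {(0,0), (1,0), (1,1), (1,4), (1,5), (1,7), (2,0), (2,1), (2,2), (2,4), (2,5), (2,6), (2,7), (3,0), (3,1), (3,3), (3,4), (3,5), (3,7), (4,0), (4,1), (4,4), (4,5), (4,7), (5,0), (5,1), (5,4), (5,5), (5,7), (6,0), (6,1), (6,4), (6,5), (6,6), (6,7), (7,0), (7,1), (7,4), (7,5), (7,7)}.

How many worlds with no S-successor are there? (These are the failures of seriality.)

S is serial; there are no such worlds.

0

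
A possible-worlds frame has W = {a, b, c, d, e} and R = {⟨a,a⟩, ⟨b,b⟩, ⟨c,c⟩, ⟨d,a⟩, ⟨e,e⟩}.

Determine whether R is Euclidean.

Euclidean: yes — any two successors of a common world are R-related.

Yes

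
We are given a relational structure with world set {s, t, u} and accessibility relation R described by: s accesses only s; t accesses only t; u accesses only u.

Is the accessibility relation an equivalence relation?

Reflexive: yes — every world is R-related to itself.
Symmetric: yes — every pair in R has its reverse in R.
Transitive: yes — every two-step R-path is closed by a direct edge.
So R is an equivalence relation.

Yes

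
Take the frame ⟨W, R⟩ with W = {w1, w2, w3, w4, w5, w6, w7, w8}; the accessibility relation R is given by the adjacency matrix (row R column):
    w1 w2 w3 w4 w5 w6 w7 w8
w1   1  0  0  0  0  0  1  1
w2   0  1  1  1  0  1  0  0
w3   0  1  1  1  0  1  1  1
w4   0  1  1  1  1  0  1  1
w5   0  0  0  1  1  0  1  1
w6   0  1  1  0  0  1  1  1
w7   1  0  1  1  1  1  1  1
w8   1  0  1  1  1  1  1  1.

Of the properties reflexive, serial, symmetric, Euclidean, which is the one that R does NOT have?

Euclidean

Reflexive: yes — every world is R-related to itself.
Serial: yes — every world has a successor (e.g. w1 R w1).
Symmetric: yes — every pair in R has its reverse in R.
Euclidean: no — w2 R w4 and w2 R w6, but not w4 R w6.
Only Euclidean fails.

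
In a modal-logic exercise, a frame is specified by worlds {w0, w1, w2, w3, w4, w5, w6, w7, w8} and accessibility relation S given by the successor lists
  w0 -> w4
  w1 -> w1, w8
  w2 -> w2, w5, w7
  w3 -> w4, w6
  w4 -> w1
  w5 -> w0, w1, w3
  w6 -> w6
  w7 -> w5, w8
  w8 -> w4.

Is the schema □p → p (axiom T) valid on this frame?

No

The schema T characterises exactly the reflexive frames.
Reflexive: no — w0 is not related to itself.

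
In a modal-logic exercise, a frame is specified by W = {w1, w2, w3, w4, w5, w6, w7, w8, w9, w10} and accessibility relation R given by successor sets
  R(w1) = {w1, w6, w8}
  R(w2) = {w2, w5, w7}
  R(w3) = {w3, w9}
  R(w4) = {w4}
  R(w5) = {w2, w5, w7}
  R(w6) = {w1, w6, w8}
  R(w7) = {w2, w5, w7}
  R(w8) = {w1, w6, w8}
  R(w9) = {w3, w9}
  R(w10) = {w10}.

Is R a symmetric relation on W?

Yes

Symmetric: yes — every pair in R has its reverse in R.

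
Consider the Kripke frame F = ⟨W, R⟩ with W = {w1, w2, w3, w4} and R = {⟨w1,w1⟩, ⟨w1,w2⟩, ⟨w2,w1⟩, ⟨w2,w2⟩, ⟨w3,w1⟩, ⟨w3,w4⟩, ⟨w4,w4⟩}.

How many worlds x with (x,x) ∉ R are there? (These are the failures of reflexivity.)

Enumerating: w3.

1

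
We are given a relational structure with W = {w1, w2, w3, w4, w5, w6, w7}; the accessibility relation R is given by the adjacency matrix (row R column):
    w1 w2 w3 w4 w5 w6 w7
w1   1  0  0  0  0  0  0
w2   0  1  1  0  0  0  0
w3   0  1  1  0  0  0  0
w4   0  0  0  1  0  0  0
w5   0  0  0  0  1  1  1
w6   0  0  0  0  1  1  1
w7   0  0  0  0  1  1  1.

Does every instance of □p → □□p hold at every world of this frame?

By correspondence theory, 4 is valid on a frame iff R is transitive.
Transitive: yes — every two-step R-path is closed by a direct edge.

Yes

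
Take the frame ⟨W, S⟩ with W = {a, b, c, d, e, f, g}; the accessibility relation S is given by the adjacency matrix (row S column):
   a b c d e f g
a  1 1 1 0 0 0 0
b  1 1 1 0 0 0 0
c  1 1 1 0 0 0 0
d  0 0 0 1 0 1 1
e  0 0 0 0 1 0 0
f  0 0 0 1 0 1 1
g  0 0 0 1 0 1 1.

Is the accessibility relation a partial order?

Reflexive: yes — every world is S-related to itself.
Transitive: yes — every two-step S-path is closed by a direct edge.
Antisymmetric: no — a S b and b S a with a ≠ b.
So S is not a partial order.

No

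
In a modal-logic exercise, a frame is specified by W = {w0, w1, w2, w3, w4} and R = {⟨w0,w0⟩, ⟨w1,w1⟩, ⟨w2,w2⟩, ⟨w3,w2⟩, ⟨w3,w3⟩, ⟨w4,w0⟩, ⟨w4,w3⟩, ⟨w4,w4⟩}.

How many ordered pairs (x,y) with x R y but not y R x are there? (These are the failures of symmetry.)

3

Enumerating: (w3,w2), (w4,w0), (w4,w3).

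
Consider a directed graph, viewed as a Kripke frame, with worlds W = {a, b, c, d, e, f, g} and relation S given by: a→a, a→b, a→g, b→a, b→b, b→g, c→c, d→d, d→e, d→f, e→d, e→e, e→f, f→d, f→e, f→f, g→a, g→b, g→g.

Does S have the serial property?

Yes

Serial: yes — every world has a successor (e.g. a S a).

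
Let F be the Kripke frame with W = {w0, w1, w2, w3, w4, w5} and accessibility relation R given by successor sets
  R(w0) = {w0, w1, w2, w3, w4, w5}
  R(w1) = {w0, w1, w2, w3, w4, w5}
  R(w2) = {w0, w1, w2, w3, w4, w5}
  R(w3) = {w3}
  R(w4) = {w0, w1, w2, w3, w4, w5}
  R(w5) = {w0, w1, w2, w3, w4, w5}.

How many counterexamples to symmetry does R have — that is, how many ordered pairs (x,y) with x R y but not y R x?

Enumerating: (w0,w3), (w1,w3), (w2,w3), (w4,w3), (w5,w3).

5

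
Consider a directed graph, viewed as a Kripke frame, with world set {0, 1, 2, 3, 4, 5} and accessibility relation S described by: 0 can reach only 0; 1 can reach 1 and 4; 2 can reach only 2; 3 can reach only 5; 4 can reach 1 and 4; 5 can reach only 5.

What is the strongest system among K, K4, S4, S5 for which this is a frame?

K4

Transitive (axiom 4): yes — every two-step S-path is closed by a direct edge.
Reflexive (axiom T): no — 3 is not related to itself.
Euclidean (axiom 5): yes — any two successors of a common world are S-related.
So F validates K, K4; S4 would additionally require S to be reflexive. The strongest is K4.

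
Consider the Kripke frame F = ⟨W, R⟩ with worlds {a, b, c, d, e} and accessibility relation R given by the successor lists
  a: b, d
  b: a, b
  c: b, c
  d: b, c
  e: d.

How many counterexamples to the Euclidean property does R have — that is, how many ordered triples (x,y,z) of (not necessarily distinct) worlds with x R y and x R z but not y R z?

6

Enumerating: (a,b,d), (a,d,d), (b,a,a), (c,b,c), (d,b,c), (e,d,d).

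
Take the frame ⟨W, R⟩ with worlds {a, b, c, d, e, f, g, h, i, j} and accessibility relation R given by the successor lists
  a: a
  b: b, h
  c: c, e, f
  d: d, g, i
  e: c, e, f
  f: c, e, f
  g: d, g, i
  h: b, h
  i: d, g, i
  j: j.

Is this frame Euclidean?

Euclidean: yes — any two successors of a common world are R-related.

Yes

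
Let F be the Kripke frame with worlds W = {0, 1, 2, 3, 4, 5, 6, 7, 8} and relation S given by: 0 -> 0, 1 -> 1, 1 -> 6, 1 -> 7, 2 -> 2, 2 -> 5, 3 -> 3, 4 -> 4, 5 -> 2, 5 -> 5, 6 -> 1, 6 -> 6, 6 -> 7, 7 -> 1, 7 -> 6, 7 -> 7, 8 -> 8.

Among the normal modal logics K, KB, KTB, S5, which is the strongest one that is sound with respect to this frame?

Symmetric (axiom B): yes — every pair in S has its reverse in S.
Reflexive (axiom T): yes — every world is S-related to itself.
Euclidean (axiom 5): yes — any two successors of a common world are S-related.
So F validates K, KB, KTB, S5. The strongest is S5.

S5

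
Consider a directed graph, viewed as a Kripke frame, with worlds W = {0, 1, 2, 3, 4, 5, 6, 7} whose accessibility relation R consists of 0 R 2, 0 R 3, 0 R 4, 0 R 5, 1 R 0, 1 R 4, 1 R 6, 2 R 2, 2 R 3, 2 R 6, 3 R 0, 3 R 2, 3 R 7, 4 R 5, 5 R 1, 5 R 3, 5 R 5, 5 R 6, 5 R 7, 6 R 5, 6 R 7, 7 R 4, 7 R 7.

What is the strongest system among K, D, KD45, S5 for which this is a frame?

D

Serial (axiom D): yes — every world has a successor (e.g. 0 R 2).
Euclidean (axiom 5): no — 0 R 2 and 0 R 4, but not 2 R 4.
Transitive (axiom 4): no — 0 R 2 and 2 R 6, but not 0 R 6.
Reflexive (axiom T): no — 0 is not related to itself.
So F validates K, D; KD45 would additionally require R to be Euclidean and transitive. The strongest is D.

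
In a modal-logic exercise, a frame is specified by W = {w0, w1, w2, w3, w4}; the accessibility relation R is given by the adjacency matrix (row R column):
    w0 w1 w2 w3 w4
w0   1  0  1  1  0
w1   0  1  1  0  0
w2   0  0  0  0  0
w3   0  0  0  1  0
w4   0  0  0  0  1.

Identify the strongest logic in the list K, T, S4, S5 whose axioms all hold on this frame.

Reflexive (axiom T): no — w2 is not related to itself.
Transitive (axiom 4): yes — every two-step R-path is closed by a direct edge.
Euclidean (axiom 5): no — w0 R w2 and w0 R w3, but not w2 R w3.
So F validates K; T would additionally require R to be reflexive. The strongest is K.

K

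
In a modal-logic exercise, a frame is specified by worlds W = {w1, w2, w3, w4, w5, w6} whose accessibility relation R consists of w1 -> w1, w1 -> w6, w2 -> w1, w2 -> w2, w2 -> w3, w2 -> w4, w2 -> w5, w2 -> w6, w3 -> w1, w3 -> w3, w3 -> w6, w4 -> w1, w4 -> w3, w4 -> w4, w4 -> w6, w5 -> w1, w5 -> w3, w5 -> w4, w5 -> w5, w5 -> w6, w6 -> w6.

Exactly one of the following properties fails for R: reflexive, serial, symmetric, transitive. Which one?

symmetric

Reflexive: yes — every world is R-related to itself.
Serial: yes — every world has a successor (e.g. w1 R w1).
Symmetric: no — w1 R w6 but not w6 R w1.
Transitive: yes — every two-step R-path is closed by a direct edge.
Only symmetric fails.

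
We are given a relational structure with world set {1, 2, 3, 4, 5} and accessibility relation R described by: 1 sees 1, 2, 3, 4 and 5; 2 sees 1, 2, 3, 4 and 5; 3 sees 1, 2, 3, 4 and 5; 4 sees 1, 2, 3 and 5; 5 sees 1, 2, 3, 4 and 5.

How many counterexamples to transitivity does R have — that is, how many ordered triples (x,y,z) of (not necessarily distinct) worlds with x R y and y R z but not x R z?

Enumerating: (4,1,4), (4,2,4), (4,3,4), (4,5,4).

4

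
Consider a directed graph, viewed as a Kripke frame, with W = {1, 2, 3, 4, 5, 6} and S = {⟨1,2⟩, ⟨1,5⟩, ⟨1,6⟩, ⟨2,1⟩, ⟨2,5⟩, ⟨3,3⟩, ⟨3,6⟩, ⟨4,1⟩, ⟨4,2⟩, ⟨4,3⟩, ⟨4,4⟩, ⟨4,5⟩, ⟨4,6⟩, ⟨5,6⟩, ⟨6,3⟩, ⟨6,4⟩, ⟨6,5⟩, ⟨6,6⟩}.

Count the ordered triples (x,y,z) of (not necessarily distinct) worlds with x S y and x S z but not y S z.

31

Enumerating: (1,2,2), (1,2,6), (1,5,2), (1,5,5), (1,6,2), (2,1,1), (2,5,1), (2,5,5), (4,1,1), (4,1,3), (4,1,4), (4,2,2), … and 19 more.
Total: 31.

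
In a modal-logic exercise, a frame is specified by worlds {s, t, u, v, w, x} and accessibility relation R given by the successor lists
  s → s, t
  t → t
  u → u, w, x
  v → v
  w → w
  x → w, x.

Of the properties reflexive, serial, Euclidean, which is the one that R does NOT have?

Euclidean

Reflexive: yes — every world is R-related to itself.
Serial: yes — every world has a successor (e.g. s R s).
Euclidean: no — u R w and u R x, but not w R x.
Only Euclidean fails.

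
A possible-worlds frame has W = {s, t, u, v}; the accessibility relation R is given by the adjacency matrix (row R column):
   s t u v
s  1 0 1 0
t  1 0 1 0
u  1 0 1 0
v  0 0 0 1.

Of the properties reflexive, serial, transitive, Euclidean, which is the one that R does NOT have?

reflexive

Reflexive: no — t is not related to itself.
Serial: yes — every world has a successor (e.g. s R s).
Transitive: yes — every two-step R-path is closed by a direct edge.
Euclidean: yes — any two successors of a common world are R-related.
Only reflexive fails.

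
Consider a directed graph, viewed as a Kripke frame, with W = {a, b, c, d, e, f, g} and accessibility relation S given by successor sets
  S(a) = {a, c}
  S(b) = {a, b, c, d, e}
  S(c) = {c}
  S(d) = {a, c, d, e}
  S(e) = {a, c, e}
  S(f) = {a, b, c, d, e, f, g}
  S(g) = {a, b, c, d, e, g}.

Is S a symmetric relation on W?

No

Symmetric: no — a S c but not c S a.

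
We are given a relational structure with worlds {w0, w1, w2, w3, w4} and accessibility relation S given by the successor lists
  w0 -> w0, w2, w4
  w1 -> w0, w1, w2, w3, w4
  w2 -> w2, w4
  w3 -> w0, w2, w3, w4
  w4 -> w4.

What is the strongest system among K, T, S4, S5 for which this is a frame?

Reflexive (axiom T): yes — every world is S-related to itself.
Transitive (axiom 4): yes — every two-step S-path is closed by a direct edge.
Euclidean (axiom 5): no — w0 S w4 and w0 S w2, but not w4 S w2.
So F validates K, T, S4; S5 would additionally require S to be Euclidean. The strongest is S4.

S4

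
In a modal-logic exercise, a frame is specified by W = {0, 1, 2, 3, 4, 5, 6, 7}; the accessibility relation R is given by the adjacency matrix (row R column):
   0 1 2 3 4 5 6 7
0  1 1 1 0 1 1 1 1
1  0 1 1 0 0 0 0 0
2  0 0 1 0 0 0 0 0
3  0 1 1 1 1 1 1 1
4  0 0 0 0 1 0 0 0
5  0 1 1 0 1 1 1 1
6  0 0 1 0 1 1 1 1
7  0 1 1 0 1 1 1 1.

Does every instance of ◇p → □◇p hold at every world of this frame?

No

The schema 5 characterises exactly the Euclidean frames.
Euclidean: no — 0 R 1 and 0 R 4, but not 1 R 4.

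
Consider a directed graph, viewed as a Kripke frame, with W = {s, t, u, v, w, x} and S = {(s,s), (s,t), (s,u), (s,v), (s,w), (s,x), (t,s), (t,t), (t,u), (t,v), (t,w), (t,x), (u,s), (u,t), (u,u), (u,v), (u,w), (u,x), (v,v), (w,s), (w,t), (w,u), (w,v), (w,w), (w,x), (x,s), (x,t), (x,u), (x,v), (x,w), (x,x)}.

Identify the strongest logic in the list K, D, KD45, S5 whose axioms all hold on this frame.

D

Serial (axiom D): yes — every world has a successor (e.g. s S s).
Euclidean (axiom 5): no — s S v and s S t, but not v S t.
Transitive (axiom 4): yes — every two-step S-path is closed by a direct edge.
Reflexive (axiom T): yes — every world is S-related to itself.
So F validates K, D; KD45 would additionally require S to be Euclidean. The strongest is D.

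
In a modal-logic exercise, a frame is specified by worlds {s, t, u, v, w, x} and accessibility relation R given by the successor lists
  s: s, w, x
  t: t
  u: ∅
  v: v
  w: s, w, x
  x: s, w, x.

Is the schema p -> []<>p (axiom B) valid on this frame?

Axiom B corresponds to the accessibility relation being symmetric.
Symmetric: yes — every pair in R has its reverse in R.

Yes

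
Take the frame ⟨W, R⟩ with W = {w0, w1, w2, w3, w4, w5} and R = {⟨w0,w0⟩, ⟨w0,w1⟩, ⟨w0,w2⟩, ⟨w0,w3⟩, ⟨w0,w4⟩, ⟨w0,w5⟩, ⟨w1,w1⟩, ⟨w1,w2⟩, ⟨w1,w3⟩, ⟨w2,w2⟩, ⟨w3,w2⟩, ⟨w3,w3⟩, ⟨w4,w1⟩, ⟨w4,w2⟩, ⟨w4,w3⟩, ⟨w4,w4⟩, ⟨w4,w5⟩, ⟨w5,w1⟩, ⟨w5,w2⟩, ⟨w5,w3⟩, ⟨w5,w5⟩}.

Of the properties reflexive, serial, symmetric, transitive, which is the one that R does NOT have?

symmetric

Reflexive: yes — every world is R-related to itself.
Serial: yes — every world has a successor (e.g. w0 R w0).
Symmetric: no — w0 R w1 but not w1 R w0.
Transitive: yes — every two-step R-path is closed by a direct edge.
Only symmetric fails.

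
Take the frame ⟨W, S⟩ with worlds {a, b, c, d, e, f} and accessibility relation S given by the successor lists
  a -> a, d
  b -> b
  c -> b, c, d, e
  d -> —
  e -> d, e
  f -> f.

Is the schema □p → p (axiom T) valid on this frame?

No

By correspondence theory, T is valid on a frame iff S is reflexive.
Reflexive: no — d is not related to itself.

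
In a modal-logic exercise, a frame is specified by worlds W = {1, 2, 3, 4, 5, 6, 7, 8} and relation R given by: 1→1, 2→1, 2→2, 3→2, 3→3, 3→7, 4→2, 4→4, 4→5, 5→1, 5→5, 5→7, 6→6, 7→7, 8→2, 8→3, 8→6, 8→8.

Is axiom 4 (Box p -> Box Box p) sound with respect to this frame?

The schema 4 characterises exactly the transitive frames.
Transitive: no — 3 R 2 and 2 R 1, but not 3 R 1.

No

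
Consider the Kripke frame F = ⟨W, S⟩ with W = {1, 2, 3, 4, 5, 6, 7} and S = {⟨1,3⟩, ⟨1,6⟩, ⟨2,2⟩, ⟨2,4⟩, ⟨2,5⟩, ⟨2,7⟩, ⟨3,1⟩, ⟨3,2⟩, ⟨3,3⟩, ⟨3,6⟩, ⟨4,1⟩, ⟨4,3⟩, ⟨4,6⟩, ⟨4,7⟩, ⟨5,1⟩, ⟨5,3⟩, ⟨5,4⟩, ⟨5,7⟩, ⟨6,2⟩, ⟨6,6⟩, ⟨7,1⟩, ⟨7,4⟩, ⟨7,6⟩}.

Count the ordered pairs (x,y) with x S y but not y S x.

16

Enumerating: (1,6), (2,4), (2,5), (2,7), (3,2), (3,6), (4,1), (4,3), (4,6), (5,1), (5,3), (5,4), (5,7), (6,2), (7,1), (7,6).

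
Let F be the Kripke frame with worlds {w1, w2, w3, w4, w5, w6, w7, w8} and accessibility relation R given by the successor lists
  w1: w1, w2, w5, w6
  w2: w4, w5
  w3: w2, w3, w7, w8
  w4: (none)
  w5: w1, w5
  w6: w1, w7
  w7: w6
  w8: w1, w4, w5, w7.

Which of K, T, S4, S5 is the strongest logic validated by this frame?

K

Reflexive (axiom T): no — w2 is not related to itself.
Transitive (axiom 4): no — w1 R w2 and w2 R w4, but not w1 R w4.
Euclidean (axiom 5): no — w1 R w2 and w1 R w6, but not w2 R w6.
So F validates K; T would additionally require R to be reflexive. The strongest is K.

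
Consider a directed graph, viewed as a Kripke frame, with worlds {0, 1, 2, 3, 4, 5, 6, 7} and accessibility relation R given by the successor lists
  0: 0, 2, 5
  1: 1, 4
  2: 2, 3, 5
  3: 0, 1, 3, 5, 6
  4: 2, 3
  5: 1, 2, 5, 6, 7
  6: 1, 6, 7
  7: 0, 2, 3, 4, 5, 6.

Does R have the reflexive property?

No

Reflexive: no — 4 is not related to itself.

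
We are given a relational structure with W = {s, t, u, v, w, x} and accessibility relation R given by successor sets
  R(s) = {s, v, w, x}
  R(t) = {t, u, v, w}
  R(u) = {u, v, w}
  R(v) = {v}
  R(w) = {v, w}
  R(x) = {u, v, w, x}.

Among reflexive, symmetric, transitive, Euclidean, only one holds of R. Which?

Reflexive: yes — every world is R-related to itself.
Symmetric: no — s R v but not v R s.
Transitive: no — s R x and x R u, but not s R u.
Euclidean: no — s R v and s R w, but not v R w.
Only reflexive holds.

reflexive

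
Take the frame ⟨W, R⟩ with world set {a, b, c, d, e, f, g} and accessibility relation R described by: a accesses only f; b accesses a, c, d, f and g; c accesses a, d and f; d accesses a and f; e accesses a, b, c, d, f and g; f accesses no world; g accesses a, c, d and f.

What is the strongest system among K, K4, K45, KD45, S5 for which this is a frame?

Transitive (axiom 4): yes — every two-step R-path is closed by a direct edge.
Euclidean (axiom 5): no — b R a and b R c, but not a R c.
Serial (axiom D): no — f has no R-successor.
Reflexive (axiom T): no — a is not related to itself.
So F validates K, K4; K45 would additionally require R to be Euclidean. The strongest is K4.

K4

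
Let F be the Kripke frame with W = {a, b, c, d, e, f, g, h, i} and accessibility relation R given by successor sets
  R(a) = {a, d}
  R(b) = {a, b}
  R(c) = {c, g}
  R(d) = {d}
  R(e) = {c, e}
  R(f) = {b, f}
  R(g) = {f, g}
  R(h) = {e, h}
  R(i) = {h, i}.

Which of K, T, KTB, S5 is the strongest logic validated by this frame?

Reflexive (axiom T): yes — every world is R-related to itself.
Symmetric (axiom B): no — a R d but not d R a.
Euclidean (axiom 5): no — a R d and a R a, but not d R a.
So F validates K, T; KTB would additionally require R to be symmetric. The strongest is T.

T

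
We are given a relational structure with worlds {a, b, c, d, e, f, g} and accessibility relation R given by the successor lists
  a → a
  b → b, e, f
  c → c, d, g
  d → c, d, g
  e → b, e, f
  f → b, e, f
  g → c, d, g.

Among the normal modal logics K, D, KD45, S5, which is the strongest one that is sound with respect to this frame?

Serial (axiom D): yes — every world has a successor (e.g. a R a).
Euclidean (axiom 5): yes — any two successors of a common world are R-related.
Transitive (axiom 4): yes — every two-step R-path is closed by a direct edge.
Reflexive (axiom T): yes — every world is R-related to itself.
So F validates K, D, KD45, S5. The strongest is S5.

S5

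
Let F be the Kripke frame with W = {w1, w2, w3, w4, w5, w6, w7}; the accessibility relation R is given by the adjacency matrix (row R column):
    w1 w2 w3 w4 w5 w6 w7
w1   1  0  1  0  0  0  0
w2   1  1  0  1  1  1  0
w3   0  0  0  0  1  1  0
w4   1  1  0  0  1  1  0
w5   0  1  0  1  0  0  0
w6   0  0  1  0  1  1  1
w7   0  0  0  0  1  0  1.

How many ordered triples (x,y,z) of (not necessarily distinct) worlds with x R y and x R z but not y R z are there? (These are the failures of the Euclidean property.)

34

Enumerating: (w1,w3,w1), (w1,w3,w3), (w2,w1,w2), (w2,w1,w4), (w2,w1,w5), (w2,w1,w6), (w2,w4,w4), (w2,w5,w1), (w2,w5,w5), (w2,w5,w6), (w2,w6,w1), (w2,w6,w2), … and 22 more.
Total: 34.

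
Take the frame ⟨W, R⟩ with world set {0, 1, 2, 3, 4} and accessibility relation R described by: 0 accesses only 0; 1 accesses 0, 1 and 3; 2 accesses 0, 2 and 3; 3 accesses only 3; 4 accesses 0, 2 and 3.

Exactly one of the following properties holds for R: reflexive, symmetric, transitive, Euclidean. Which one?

Reflexive: no — 4 is not related to itself.
Symmetric: no — 1 R 0 but not 0 R 1.
Transitive: yes — every two-step R-path is closed by a direct edge.
Euclidean: no — 1 R 0 and 1 R 3, but not 0 R 3.
Only transitive holds.

transitive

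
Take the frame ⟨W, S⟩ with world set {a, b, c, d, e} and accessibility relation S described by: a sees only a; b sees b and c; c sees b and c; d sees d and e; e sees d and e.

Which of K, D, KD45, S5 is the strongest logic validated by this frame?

S5

Serial (axiom D): yes — every world has a successor (e.g. a S a).
Euclidean (axiom 5): yes — any two successors of a common world are S-related.
Transitive (axiom 4): yes — every two-step S-path is closed by a direct edge.
Reflexive (axiom T): yes — every world is S-related to itself.
So F validates K, D, KD45, S5. The strongest is S5.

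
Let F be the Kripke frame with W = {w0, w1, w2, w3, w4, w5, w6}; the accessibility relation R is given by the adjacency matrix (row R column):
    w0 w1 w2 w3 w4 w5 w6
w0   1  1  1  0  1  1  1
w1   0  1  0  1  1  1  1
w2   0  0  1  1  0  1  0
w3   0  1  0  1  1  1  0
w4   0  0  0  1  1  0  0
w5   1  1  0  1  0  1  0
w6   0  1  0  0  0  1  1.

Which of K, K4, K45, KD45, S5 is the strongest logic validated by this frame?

K

Transitive (axiom 4): no — w0 R w1 and w1 R w3, but not w0 R w3.
Euclidean (axiom 5): no — w0 R w1 and w0 R w2, but not w1 R w2.
Serial (axiom D): yes — every world has a successor (e.g. w0 R w0).
Reflexive (axiom T): yes — every world is R-related to itself.
So F validates K; K4 would additionally require R to be transitive. The strongest is K.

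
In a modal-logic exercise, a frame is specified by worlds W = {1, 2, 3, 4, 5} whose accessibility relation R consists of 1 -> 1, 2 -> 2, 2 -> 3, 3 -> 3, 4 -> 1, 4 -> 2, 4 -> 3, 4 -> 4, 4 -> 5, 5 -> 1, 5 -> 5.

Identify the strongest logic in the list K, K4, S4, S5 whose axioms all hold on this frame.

Transitive (axiom 4): yes — every two-step R-path is closed by a direct edge.
Reflexive (axiom T): yes — every world is R-related to itself.
Euclidean (axiom 5): no — 4 R 1 and 4 R 2, but not 1 R 2.
So F validates K, K4, S4; S5 would additionally require R to be Euclidean. The strongest is S4.

S4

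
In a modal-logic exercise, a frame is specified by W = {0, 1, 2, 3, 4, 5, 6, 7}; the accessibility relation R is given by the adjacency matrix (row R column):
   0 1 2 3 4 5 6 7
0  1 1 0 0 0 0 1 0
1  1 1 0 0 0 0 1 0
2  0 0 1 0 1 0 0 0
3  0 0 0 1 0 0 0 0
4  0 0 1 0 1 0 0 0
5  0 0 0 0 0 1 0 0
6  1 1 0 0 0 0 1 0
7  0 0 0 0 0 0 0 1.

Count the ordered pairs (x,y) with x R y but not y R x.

0

R is symmetric; there are no such tuples.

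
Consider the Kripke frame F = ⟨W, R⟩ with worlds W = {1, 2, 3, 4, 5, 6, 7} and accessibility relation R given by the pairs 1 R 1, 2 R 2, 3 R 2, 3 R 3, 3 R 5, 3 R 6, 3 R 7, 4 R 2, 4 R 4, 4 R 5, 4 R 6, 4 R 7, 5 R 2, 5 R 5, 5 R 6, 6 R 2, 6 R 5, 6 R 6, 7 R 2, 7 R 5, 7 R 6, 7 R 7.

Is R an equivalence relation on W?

Reflexive: yes — every world is R-related to itself.
Symmetric: no — 3 R 2 but not 2 R 3.
Transitive: yes — every two-step R-path is closed by a direct edge.
So R is not an equivalence relation.

No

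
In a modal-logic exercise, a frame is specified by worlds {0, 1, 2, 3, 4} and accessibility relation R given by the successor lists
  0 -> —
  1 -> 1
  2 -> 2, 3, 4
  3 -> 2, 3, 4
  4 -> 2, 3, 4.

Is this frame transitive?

Yes

Transitive: yes — every two-step R-path is closed by a direct edge.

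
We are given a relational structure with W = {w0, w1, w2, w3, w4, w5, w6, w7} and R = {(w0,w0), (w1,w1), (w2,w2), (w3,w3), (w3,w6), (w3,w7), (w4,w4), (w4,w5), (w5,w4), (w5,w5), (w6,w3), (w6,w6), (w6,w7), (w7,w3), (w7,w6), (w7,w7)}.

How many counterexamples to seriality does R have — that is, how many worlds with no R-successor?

0

R is serial; there are no such worlds.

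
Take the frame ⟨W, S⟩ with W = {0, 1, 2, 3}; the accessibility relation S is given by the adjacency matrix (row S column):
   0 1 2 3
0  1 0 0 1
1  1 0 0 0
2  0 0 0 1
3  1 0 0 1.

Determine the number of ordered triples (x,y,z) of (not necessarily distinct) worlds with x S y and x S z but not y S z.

S is Euclidean; there are no such tuples.

0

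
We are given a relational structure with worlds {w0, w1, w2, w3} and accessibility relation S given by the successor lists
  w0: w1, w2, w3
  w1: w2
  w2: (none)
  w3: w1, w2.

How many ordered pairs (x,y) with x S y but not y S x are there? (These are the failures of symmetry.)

Enumerating: (w0,w1), (w0,w2), (w0,w3), (w1,w2), (w3,w1), (w3,w2).

6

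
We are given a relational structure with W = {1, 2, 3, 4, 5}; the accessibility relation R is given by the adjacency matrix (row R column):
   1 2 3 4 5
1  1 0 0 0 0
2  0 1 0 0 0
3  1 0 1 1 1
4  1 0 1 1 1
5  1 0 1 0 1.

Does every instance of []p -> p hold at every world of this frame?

Yes

By correspondence theory, T is valid on a frame iff R is reflexive.
Reflexive: yes — every world is R-related to itself.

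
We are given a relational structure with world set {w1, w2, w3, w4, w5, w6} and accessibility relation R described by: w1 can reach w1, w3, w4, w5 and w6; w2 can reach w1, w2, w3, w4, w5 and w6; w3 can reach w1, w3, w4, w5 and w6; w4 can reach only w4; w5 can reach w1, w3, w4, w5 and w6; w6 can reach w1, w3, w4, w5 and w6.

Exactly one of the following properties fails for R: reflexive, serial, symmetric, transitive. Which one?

symmetric

Reflexive: yes — every world is R-related to itself.
Serial: yes — every world has a successor (e.g. w1 R w1).
Symmetric: no — w1 R w4 but not w4 R w1.
Transitive: yes — every two-step R-path is closed by a direct edge.
Only symmetric fails.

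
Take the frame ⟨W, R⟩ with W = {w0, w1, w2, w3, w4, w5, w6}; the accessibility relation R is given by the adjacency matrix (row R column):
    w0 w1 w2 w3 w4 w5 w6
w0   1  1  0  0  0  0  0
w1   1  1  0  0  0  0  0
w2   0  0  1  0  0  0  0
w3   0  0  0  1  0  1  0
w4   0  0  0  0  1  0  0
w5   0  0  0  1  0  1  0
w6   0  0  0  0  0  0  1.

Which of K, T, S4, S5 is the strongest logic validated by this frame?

Reflexive (axiom T): yes — every world is R-related to itself.
Transitive (axiom 4): yes — every two-step R-path is closed by a direct edge.
Euclidean (axiom 5): yes — any two successors of a common world are R-related.
So F validates K, T, S4, S5. The strongest is S5.

S5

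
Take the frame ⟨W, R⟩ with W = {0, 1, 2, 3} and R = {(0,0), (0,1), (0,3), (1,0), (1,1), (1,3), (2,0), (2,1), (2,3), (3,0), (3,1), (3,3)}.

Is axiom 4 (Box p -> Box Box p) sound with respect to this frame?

Axiom 4 corresponds to the accessibility relation being transitive.
Transitive: yes — every two-step R-path is closed by a direct edge.

Yes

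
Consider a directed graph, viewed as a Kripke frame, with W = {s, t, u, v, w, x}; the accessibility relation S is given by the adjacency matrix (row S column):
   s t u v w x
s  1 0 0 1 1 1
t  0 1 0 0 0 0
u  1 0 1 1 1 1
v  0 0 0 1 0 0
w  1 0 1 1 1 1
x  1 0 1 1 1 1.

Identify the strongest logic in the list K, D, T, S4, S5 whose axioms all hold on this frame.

Serial (axiom D): yes — every world has a successor (e.g. s S s).
Reflexive (axiom T): yes — every world is S-related to itself.
Transitive (axiom 4): no — s S w and w S u, but not s S u.
Euclidean (axiom 5): no — s S v and s S w, but not v S w.
So F validates K, D, T; S4 would additionally require S to be transitive. The strongest is T.

T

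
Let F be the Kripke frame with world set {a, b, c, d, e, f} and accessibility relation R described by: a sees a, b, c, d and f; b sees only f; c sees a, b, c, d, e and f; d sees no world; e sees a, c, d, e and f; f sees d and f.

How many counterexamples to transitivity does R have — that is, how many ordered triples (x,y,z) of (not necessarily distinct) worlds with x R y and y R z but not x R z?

Enumerating: (a,c,e), (b,f,d), (e,a,b), (e,c,b).

4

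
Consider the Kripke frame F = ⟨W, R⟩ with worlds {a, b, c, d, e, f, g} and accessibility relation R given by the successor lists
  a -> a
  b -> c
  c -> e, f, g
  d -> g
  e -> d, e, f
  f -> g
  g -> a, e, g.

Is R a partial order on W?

Reflexive: no — b is not related to itself.
Transitive: no — b R c and c R e, but not b R e.
Antisymmetric: yes — no distinct pair is related both ways.
So R is not a partial order.

No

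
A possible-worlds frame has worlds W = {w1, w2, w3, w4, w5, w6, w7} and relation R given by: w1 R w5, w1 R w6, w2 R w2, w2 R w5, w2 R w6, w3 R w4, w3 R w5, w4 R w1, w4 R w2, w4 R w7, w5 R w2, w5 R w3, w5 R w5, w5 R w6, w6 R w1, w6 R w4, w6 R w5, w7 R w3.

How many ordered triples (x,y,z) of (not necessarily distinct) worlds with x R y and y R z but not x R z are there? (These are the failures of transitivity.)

29

Enumerating: (w1,w5,w2), (w1,w5,w3), (w1,w6,w1), (w1,w6,w4), (w2,w5,w3), (w2,w6,w1), (w2,w6,w4), (w3,w4,w1), (w3,w4,w2), (w3,w4,w7), (w3,w5,w2), (w3,w5,w3), … and 17 more.
Total: 29.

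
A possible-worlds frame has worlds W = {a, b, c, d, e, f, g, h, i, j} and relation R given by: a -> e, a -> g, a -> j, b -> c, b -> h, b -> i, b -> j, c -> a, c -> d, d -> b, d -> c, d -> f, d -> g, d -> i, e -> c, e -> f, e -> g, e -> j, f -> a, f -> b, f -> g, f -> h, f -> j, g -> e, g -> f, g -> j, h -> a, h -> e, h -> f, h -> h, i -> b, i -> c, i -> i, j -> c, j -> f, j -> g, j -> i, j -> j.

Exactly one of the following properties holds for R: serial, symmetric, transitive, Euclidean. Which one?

serial

Serial: yes — every world has a successor (e.g. a R e).
Symmetric: no — a R e but not e R a.
Transitive: no — a R e and e R c, but not a R c.
Euclidean: no — a R j and a R e, but not j R e.
Only serial holds.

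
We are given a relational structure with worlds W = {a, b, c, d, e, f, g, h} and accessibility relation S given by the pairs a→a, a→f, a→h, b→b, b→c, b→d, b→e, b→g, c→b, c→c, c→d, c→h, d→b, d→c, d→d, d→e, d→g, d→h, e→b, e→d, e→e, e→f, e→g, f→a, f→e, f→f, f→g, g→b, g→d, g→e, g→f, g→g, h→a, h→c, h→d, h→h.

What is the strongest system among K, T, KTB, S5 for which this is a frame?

KTB

Reflexive (axiom T): yes — every world is S-related to itself.
Symmetric (axiom B): yes — every pair in S has its reverse in S.
Euclidean (axiom 5): no — a S f and a S h, but not f S h.
So F validates K, T, KTB; S5 would additionally require S to be Euclidean. The strongest is KTB.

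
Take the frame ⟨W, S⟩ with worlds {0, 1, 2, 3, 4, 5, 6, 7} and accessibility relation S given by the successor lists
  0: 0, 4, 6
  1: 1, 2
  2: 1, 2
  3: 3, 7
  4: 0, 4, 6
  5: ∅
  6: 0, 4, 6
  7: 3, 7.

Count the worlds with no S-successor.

1

Enumerating: 5.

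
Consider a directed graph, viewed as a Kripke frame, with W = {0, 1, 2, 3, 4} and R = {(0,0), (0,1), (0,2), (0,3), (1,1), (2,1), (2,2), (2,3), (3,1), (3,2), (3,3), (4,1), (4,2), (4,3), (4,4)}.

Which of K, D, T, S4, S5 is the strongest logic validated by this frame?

S4

Serial (axiom D): yes — every world has a successor (e.g. 0 R 0).
Reflexive (axiom T): yes — every world is R-related to itself.
Transitive (axiom 4): yes — every two-step R-path is closed by a direct edge.
Euclidean (axiom 5): no — 0 R 1 and 0 R 2, but not 1 R 2.
So F validates K, D, T, S4; S5 would additionally require R to be Euclidean. The strongest is S4.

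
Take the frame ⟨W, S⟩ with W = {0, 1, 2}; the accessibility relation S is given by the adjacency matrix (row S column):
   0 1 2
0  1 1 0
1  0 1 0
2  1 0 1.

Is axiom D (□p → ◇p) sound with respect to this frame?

Yes

Axiom D corresponds to the accessibility relation being serial.
Serial: yes — every world has a successor (e.g. 0 S 0).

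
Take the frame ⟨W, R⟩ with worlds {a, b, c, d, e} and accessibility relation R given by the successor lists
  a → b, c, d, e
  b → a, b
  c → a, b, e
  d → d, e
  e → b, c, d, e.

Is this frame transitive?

No

Transitive: no — b R a and a R c, but not b R c.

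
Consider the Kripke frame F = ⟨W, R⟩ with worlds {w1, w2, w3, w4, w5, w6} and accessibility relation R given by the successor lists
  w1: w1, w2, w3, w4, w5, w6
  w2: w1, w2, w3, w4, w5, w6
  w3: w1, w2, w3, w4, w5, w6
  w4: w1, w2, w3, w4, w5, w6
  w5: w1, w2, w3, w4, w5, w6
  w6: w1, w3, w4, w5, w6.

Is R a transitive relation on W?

Transitive: no — w6 R w1 and w1 R w2, but not w6 R w2.

No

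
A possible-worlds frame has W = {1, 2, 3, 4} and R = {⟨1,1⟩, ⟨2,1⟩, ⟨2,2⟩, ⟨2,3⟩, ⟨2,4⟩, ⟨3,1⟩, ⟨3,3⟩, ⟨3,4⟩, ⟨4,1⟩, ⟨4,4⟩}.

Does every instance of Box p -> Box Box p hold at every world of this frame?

By correspondence theory, 4 is valid on a frame iff R is transitive.
Transitive: yes — every two-step R-path is closed by a direct edge.

Yes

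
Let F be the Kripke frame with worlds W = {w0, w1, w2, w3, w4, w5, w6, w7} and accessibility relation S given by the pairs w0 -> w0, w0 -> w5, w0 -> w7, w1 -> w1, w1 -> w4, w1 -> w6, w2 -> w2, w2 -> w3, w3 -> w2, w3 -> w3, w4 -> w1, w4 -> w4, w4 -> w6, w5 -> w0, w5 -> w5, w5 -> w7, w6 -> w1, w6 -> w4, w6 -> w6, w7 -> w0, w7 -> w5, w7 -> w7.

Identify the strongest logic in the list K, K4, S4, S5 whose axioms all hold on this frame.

Transitive (axiom 4): yes — every two-step S-path is closed by a direct edge.
Reflexive (axiom T): yes — every world is S-related to itself.
Euclidean (axiom 5): yes — any two successors of a common world are S-related.
So F validates K, K4, S4, S5. The strongest is S5.

S5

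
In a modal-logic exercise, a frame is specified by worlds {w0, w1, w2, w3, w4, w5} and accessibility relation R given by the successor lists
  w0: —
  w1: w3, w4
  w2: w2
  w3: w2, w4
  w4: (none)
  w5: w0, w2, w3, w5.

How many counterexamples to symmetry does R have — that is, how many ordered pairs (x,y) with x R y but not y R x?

7

Enumerating: (w1,w3), (w1,w4), (w3,w2), (w3,w4), (w5,w0), (w5,w2), (w5,w3).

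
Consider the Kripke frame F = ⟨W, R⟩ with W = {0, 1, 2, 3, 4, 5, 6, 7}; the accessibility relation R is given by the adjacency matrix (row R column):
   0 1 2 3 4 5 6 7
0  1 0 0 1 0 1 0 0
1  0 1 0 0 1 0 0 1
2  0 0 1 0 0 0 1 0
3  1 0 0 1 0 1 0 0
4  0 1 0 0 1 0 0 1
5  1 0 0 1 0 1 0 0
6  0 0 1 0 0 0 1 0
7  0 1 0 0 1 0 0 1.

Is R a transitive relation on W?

Transitive: yes — every two-step R-path is closed by a direct edge.

Yes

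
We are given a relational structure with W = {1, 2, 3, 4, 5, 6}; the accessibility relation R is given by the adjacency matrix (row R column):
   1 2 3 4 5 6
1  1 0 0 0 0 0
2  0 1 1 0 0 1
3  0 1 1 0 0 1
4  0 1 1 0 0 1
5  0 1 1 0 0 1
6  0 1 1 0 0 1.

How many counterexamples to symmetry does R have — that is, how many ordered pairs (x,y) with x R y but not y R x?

6

Enumerating: (4,2), (4,3), (4,6), (5,2), (5,3), (5,6).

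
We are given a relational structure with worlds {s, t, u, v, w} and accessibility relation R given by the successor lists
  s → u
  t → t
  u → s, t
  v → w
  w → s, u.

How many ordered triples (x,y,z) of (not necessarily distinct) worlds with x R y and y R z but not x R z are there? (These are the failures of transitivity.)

6

Enumerating: (s,u,s), (s,u,t), (u,s,u), (v,w,s), (v,w,u), (w,u,t).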